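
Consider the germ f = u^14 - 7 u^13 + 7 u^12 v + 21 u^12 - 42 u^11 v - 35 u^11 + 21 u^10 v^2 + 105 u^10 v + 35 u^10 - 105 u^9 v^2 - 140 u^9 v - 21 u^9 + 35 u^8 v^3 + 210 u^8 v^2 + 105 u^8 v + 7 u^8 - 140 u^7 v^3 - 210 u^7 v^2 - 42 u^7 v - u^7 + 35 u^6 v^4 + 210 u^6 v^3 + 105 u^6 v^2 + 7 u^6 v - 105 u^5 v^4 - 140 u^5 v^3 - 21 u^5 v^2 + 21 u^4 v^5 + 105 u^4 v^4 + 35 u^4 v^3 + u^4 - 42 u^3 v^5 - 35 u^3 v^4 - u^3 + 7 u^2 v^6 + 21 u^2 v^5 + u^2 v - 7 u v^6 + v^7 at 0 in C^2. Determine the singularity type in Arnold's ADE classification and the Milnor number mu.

Type D8, Milnor number mu = 8.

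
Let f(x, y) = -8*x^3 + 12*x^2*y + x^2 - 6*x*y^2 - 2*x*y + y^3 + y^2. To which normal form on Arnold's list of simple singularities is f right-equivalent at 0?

A_{2}

The Hessian of f at 0 has rank 1. Corank 1: A-series; mu = 2 gives A_2.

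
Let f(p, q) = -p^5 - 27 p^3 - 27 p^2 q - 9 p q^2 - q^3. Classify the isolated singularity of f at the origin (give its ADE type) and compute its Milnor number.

Type E8, Milnor number mu = 8.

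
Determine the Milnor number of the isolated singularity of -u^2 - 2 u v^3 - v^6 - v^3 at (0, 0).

2

The Hessian of f at 0 has rank 1. Corank 1: A-series; mu = 2 gives A_2.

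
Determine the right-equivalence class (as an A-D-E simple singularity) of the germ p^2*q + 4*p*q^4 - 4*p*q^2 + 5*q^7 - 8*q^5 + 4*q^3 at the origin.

D_{8}

The Hessian of f at 0 is [[0, 0], [0, 0]] with rank 0, so corank 2. A Groebner basis of the Jacobian ideal J(f) in C{p,q} is {-2*p^2/3 + p*q^3 + 11*p*q/3 - 14*q^2/3, p*q/2 + q^4 - q^2, p^3 - 12*p*q^2 + 16*q^3, p^2*q - 4*p*q^2 + 4*q^3}; counting standard monomials gives mu = 8. Corank 2; j^3 = q*(p - 2*q)^2 has shape L^2 M (L != M), so D-series; mu = 8 gives D_8.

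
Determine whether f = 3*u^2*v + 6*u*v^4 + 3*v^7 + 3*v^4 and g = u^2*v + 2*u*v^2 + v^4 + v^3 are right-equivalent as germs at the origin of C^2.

The Hessian of f at 0 has rank 0. Corank 2; j^3 = 3*u^2*v has shape L^2 M (L != M), so D-series; mu = 5 gives D_5. The Hessian of g at 0 has rank 0. Corank 2; j^3 = v*(u + v)^2 has shape L^2 M (L != M), so D-series; mu = 5 gives D_5. Both have type D_5, hence right-equivalent.

Yes.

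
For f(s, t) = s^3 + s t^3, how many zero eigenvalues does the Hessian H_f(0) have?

Hessian at 0 has rank 0.

2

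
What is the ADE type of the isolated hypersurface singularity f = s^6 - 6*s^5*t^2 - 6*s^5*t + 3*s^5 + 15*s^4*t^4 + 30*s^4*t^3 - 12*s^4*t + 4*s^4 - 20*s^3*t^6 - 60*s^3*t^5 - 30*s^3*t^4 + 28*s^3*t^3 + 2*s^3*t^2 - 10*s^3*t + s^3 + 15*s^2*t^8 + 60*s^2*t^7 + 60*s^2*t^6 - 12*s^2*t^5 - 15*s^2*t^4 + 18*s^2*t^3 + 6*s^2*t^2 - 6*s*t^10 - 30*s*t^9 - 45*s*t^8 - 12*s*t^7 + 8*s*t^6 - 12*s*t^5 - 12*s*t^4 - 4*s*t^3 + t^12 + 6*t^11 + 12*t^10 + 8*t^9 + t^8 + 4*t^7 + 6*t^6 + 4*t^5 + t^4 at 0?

E_6

The Hessian of f at 0 has rank 0. Corank 2; j^3 = s^3 is a perfect cube, so E-series; the 4-jet and mu = 6 give E_6.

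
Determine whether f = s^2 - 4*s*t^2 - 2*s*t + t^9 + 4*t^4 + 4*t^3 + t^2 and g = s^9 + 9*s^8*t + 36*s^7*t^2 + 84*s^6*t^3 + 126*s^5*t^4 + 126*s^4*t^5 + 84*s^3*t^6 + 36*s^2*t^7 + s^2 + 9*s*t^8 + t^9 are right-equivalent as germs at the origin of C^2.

The Hessian of f at 0 has rank 1. Corank 1: A-series; mu = 8 gives A_8. The Hessian of g at 0 has rank 1. Corank 1: A-series; mu = 8 gives A_8. Both have type A_8, hence right-equivalent.

Yes.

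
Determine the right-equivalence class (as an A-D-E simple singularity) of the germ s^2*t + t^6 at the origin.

D_{7}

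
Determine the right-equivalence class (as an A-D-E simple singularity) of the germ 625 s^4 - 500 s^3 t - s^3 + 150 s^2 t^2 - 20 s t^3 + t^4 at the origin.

E_6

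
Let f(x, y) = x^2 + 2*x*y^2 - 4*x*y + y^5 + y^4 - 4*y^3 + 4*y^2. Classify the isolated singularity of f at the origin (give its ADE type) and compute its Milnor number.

The Hessian of f at 0 has rank 1. Corank 1: A-series; mu = 4 gives A_4.

Type A4, Milnor number mu = 4.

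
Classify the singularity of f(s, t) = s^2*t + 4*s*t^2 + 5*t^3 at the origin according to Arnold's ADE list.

D_4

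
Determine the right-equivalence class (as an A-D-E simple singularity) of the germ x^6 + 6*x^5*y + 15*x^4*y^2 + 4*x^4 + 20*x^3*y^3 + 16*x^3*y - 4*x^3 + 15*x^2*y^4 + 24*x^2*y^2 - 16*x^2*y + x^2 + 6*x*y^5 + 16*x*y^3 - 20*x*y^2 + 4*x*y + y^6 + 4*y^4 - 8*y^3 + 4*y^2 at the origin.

The Hessian of f at 0 is [[2, 4], [4, 8]] with rank 1, so corank 1. A Groebner basis of the Jacobian ideal J(f) in C{x,y} is {x*y^2 + 4*x*y + 3*x/4 + 13*y^2/2 + 3*y/2, -5*x*y/2 - x/2 + y^3 - 4*y^2 - y, x^2 + 2*x*y - x/2 + y^2 - y}; counting standard monomials gives mu = 5. Corank 1: A-series; mu = 5 gives A_5.

A_{5}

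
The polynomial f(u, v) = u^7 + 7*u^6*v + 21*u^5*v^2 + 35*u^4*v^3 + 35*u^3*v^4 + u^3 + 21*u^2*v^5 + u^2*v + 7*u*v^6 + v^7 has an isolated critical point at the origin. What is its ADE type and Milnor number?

The Hessian of f at 0 has rank 0. Corank 2; j^3 = u^2*(u + v) has shape L^2 M (L != M), so D-series; mu = 8 gives D_8.

Type D_{8}, Milnor number mu = 8.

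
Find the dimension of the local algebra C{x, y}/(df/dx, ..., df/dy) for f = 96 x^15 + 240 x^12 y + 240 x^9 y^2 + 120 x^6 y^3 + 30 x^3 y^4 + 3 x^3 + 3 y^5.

8

The Hessian of f at 0 is [[0, 0], [0, 0]] with rank 0, so corank 2. A Groebner basis of the Jacobian ideal J(f) in C{x,y} is {y^4, x^2}; counting standard monomials gives mu = 8. Corank 2; j^3 = 3*x^3 is a perfect cube, so E-series; the 5-jet and mu = 8 give E_8.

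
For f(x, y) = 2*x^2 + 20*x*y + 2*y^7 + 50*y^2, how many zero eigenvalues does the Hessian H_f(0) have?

1

Hessian at 0 has rank 1.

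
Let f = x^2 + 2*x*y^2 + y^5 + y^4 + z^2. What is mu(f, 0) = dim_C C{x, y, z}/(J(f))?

The Hessian of f at 0 is [[2, 0, 0], [0, 0, 0], [0, 0, 2]] with rank 2, so corank 1. A Groebner basis of the Jacobian ideal J(f) in C{x,y,z} is {x^2, x + y^2, z}; counting standard monomials gives mu = 4. Corank 1: A-series; mu = 4 gives A_4.

4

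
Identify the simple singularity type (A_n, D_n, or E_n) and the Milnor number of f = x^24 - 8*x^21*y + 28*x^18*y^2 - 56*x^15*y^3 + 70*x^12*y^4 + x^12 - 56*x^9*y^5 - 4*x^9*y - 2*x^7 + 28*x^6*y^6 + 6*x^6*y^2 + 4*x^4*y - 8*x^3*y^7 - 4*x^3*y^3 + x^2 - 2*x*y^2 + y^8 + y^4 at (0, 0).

Type A_7, Milnor number mu = 7.

The Hessian of f at 0 is [[2, 0], [0, 0]] with rank 1, so corank 1. A Groebner basis of the Jacobian ideal J(f) in C{x,y} is {x^4, x^3*y, -x + y^2}; counting standard monomials gives mu = 7. Corank 1: A-series; mu = 7 gives A_7.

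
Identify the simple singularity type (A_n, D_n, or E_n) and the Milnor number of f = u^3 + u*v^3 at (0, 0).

The Hessian of f at 0 has rank 0. Corank 2; j^3 = u^3 is a perfect cube, so E-series; the 4-jet and mu = 7 give E_7.

Type E7, Milnor number mu = 7.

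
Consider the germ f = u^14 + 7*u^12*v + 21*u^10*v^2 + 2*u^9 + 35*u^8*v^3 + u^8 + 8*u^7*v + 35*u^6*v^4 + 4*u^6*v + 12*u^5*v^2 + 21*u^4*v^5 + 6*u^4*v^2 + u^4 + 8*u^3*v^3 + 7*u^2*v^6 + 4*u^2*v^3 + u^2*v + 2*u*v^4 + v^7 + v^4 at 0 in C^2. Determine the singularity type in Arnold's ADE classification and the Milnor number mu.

Type D5, Milnor number mu = 5.

The Hessian of f at 0 is [[0, 0], [0, 0]] with rank 0, so corank 2. A Groebner basis of the Jacobian ideal J(f) in C{u,v} is {u^3, u^2/4 + v^3, u*v}; counting standard monomials gives mu = 5. Corank 2; j^3 = u^2*v has shape L^2 M (L != M), so D-series; mu = 5 gives D_5.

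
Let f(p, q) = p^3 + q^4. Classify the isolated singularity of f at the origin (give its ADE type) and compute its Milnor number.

Type E6, Milnor number mu = 6.

The Hessian of f at 0 is [[0, 0], [0, 0]] with rank 0, so corank 2. A Groebner basis of the Jacobian ideal J(f) in C{p,q} is {q^3, p^2}; counting standard monomials gives mu = 6. Corank 2; j^3 = p^3 is a perfect cube, so E-series; the 4-jet and mu = 6 give E_6.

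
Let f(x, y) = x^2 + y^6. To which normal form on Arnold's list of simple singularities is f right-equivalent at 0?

The Hessian of f at 0 is [[2, 0], [0, 0]] with rank 1, so corank 1. A Groebner basis of the Jacobian ideal J(f) in C{x,y} is {y^5, x}; counting standard monomials gives mu = 5. Corank 1: A-series; mu = 5 gives A_5.

A5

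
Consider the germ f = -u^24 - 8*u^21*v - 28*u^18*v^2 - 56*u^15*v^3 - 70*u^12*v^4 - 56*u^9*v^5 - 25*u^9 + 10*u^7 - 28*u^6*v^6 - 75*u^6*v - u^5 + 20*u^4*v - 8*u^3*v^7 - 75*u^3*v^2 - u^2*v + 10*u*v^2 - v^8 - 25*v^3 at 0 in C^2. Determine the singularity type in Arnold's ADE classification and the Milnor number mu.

Type D_{9}, Milnor number mu = 9.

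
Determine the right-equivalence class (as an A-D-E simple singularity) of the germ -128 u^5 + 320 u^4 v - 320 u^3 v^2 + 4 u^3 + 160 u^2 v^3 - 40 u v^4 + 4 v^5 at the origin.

The Hessian of f at 0 has rank 0. Corank 2; j^3 = 4*u^3 is a perfect cube, so E-series; the 5-jet and mu = 8 give E_8.

E_8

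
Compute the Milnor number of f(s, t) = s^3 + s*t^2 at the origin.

4

The Hessian of f at 0 is [[0, 0], [0, 0]] with rank 0, so corank 2. A Groebner basis of the Jacobian ideal J(f) in C{s,t} is {t^3, s^2 + t^2/3, s*t}; counting standard monomials gives mu = 4. Corank 2; j^3 = s*(s^2 + t^2) splits into three distinct lines over C (the quadratic factor has nonzero discriminant), so D_4.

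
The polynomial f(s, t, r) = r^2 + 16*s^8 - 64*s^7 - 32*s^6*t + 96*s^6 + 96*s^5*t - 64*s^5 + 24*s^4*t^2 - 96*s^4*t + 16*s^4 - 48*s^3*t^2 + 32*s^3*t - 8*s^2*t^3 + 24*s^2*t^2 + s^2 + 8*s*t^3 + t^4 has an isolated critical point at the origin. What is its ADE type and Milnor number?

Type A_{3}, Milnor number mu = 3.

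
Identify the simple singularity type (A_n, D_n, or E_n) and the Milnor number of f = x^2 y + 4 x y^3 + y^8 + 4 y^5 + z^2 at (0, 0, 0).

Type D9, Milnor number mu = 9.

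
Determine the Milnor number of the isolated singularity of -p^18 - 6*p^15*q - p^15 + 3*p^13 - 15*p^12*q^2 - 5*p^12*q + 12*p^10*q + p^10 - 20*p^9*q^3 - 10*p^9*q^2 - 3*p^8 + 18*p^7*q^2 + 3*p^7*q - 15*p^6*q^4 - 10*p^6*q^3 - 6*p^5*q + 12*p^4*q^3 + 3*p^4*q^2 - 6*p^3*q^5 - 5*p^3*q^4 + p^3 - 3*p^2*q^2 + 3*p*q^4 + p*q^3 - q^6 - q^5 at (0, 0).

7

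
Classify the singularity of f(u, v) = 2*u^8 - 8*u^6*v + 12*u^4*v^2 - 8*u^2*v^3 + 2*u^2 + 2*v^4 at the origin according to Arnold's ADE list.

The Hessian of f at 0 has rank 1. Corank 1: A-series; mu = 3 gives A_3.

A3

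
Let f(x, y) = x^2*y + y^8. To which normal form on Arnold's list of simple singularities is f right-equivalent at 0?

The Hessian of f at 0 has rank 0. Corank 2; j^3 = x^2*y has shape L^2 M (L != M), so D-series; mu = 9 gives D_9.

D_9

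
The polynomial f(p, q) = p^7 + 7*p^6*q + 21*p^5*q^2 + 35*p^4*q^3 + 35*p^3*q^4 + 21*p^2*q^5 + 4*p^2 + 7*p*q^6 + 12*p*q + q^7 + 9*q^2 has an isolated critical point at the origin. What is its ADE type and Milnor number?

The Hessian of f at 0 is [[8, 12], [12, 18]] with rank 1, so corank 1. A Groebner basis of the Jacobian ideal J(f) in C{p,q} is {q^6, p + 3*q/2}; counting standard monomials gives mu = 6. Corank 1: A-series; mu = 6 gives A_6.

Type A_{6}, Milnor number mu = 6.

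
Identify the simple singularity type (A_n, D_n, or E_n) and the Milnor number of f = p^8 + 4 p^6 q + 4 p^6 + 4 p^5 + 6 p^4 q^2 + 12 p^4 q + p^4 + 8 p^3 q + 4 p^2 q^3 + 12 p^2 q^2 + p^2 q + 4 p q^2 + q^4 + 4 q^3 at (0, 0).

Type D5, Milnor number mu = 5.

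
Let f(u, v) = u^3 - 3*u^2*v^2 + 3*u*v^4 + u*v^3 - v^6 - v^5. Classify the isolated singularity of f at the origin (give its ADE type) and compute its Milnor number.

The Hessian of f at 0 has rank 0. Corank 2; j^3 = u^3 is a perfect cube, so E-series; the 4-jet and mu = 7 give E_7.

Type E7, Milnor number mu = 7.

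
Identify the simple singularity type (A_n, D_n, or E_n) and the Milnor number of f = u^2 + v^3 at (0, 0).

The Hessian of f at 0 has rank 1. Corank 1: A-series; mu = 2 gives A_2.

Type A_2, Milnor number mu = 2.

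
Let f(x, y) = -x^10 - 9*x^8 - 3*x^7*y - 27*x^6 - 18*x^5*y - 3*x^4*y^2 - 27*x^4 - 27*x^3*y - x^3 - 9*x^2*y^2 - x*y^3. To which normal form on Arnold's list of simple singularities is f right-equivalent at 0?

The Hessian of f at 0 has rank 0. Corank 2; j^3 = -x^3 is a perfect cube, so E-series; the 4-jet and mu = 7 give E_7.

E_{7}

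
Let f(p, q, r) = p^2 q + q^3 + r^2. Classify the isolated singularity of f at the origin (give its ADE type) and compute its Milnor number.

The Hessian of f at 0 has rank 1. Corank 2; j^3 = q*(p^2 + q^2) splits into three distinct lines over C (the quadratic factor has nonzero discriminant), so D_4.

Type D_4, Milnor number mu = 4.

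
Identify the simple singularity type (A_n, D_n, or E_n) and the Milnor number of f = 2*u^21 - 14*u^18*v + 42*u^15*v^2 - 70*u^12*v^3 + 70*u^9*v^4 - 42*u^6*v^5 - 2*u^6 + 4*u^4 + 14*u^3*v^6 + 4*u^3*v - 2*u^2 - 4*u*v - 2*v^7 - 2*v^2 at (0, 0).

Type A_6, Milnor number mu = 6.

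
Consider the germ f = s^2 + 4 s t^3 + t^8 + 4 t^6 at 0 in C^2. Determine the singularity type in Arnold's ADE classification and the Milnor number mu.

The Hessian of f at 0 is [[2, 0], [0, 0]] with rank 1, so corank 1. A Groebner basis of the Jacobian ideal J(f) in C{s,t} is {s^3, s^2*t, s/2 + t^3}; counting standard monomials gives mu = 7. Corank 1: A-series; mu = 7 gives A_7.

Type A_7, Milnor number mu = 7.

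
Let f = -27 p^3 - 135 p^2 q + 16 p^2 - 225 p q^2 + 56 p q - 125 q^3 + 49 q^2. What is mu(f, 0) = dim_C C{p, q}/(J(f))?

The Hessian of f at 0 has rank 1. Corank 1: A-series; mu = 2 gives A_2.

2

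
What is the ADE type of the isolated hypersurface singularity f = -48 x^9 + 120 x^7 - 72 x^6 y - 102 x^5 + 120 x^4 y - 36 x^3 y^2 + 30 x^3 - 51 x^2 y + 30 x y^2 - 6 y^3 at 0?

The Hessian of f at 0 is [[0, 0], [0, 0]] with rank 0, so corank 2. A Groebner basis of the Jacobian ideal J(f) in C{x,y} is {y^3, x^2 - 2*y^2/11, x*y - 5*y^2/11}; counting standard monomials gives mu = 4. Corank 2; j^3 = 3*(2*x - y)*(5*x^2 - 6*x*y + 2*y^2) splits into three distinct lines over C (the quadratic factor has nonzero discriminant), so D_4.

D4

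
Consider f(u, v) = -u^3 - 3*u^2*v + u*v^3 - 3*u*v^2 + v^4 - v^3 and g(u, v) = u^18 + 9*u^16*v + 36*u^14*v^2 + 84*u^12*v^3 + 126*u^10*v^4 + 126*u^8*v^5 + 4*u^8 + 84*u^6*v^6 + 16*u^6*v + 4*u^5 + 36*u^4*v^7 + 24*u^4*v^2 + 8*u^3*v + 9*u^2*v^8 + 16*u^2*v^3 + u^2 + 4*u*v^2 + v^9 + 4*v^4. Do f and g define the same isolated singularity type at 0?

No.

The Hessian of f at 0 has rank 0. Corank 2; j^3 = -(u + v)^3 is a perfect cube, so E-series; the 4-jet and mu = 7 give E_7. The Hessian of g at 0 has rank 1. Corank 1: A-series; mu = 8 gives A_8. f is E_7 but g is A_8, hence not right-equivalent.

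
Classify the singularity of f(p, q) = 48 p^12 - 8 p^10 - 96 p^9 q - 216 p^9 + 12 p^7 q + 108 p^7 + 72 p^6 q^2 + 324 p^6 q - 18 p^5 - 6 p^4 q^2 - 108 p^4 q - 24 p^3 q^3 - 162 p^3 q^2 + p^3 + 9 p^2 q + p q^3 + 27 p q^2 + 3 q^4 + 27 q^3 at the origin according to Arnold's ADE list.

E_{7}

The Hessian of f at 0 has rank 0. Corank 2; j^3 = (p + 3*q)^3 is a perfect cube, so E-series; the 4-jet and mu = 7 give E_7.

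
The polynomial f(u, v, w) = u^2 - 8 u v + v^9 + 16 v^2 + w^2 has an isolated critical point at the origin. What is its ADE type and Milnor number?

The Hessian of f at 0 has rank 2. Corank 1: A-series; mu = 8 gives A_8.

Type A_8, Milnor number mu = 8.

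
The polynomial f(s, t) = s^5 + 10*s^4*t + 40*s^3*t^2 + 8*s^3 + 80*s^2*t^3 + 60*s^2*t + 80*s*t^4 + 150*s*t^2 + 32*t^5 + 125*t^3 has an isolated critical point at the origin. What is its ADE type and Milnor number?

Type E_8, Milnor number mu = 8.

The Hessian of f at 0 is [[0, 0], [0, 0]] with rank 0, so corank 2. A Groebner basis of the Jacobian ideal J(f) in C{s,t} is {t^5, s*t^3 + 19*t^4/8, s^2 + 5*s*t + 25*t^2/4}; counting standard monomials gives mu = 8. Corank 2; j^3 = (2*s + 5*t)^3 is a perfect cube, so E-series; the 5-jet and mu = 8 give E_8.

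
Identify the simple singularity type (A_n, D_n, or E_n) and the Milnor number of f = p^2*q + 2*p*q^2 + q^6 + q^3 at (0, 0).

Type D_7, Milnor number mu = 7.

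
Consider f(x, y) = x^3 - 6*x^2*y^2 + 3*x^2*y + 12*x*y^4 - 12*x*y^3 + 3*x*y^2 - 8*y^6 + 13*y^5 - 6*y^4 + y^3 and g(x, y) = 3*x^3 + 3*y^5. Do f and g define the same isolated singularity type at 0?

Yes.

The Hessian of f at 0 has rank 0. Corank 2; j^3 = (x + y)^3 is a perfect cube, so E-series; the 5-jet and mu = 8 give E_8. The Hessian of g at 0 has rank 0. Corank 2; j^3 = 3*x^3 is a perfect cube, so E-series; the 5-jet and mu = 8 give E_8. Both have type E_8, hence right-equivalent.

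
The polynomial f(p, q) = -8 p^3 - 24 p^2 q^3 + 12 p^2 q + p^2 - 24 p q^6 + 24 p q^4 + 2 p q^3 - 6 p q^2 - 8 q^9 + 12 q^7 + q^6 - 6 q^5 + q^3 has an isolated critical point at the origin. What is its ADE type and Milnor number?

Type A_{2}, Milnor number mu = 2.

The Hessian of f at 0 is [[2, 0], [0, 0]] with rank 1, so corank 1. A Groebner basis of the Jacobian ideal J(f) in C{p,q} is {q^2, p}; counting standard monomials gives mu = 2. Corank 1: A-series; mu = 2 gives A_2.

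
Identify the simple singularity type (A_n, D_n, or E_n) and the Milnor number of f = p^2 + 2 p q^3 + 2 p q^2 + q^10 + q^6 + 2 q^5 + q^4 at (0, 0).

Type A_{9}, Milnor number mu = 9.

The Hessian of f at 0 is [[2, 0], [0, 0]] with rank 1, so corank 1. A Groebner basis of the Jacobian ideal J(f) in C{p,q} is {p^4 + p^3/3 + p^2*q - 5*p^2/3 - 7*p*q^2/3 + 2*p*q/3 - 2*p/3 - 2*q^2/3, p^3*q - p^3 - 2*p^2*q + 3*p^2 + 4*p*q^2 - p*q + p + q^2, p^3/3 + p^2*q^2 - p^2*q + 4*p^2/3 + 5*p*q^2/3 - p*q/3 + p/3 + q^2/3, p + q^3 + q^2}; counting standard monomials gives mu = 9. Corank 1: A-series; mu = 9 gives A_9.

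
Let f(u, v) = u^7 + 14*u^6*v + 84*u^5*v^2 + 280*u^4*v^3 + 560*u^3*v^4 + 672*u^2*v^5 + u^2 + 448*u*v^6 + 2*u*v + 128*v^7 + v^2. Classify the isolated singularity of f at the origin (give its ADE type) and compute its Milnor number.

The Hessian of f at 0 has rank 1. Corank 1: A-series; mu = 6 gives A_6.

Type A_6, Milnor number mu = 6.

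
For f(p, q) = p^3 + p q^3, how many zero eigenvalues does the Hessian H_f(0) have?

The Hessian at 0 is [[0, 0], [0, 0]] of rank 0; hence corank 2.

2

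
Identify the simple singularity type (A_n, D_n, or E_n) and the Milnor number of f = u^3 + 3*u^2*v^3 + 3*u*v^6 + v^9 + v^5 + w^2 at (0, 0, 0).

Type E_8, Milnor number mu = 8.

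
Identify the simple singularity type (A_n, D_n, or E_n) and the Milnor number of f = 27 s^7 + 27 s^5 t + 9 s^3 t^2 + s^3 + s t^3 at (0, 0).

The Hessian of f at 0 has rank 0. Corank 2; j^3 = s^3 is a perfect cube, so E-series; the 4-jet and mu = 7 give E_7.

Type E_{7}, Milnor number mu = 7.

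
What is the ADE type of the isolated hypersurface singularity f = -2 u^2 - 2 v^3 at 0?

The Hessian of f at 0 has rank 1. Corank 1: A-series; mu = 2 gives A_2.

A_{2}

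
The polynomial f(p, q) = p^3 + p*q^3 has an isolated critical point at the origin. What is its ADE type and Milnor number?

The Hessian of f at 0 has rank 0. Corank 2; j^3 = p^3 is a perfect cube, so E-series; the 4-jet and mu = 7 give E_7.

Type E_7, Milnor number mu = 7.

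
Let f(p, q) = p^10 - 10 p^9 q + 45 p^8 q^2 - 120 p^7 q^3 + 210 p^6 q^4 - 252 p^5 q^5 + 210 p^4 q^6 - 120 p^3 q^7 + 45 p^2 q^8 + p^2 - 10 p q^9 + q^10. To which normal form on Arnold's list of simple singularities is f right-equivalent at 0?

A9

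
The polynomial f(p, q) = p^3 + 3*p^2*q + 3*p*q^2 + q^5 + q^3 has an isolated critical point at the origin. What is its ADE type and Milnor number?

Type E8, Milnor number mu = 8.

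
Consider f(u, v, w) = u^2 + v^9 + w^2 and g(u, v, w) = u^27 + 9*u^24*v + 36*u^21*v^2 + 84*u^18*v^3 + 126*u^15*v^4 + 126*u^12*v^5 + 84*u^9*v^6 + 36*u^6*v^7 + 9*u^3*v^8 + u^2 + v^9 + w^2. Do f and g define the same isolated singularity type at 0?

The Hessian of f at 0 has rank 2. Corank 1: A-series; mu = 8 gives A_8. The Hessian of g at 0 has rank 2. Corank 1: A-series; mu = 8 gives A_8. Both have type A_8, hence right-equivalent.

Yes.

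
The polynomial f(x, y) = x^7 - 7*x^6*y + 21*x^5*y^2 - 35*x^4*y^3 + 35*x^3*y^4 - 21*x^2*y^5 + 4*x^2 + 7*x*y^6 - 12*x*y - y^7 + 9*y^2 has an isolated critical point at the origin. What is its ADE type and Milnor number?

The Hessian of f at 0 is [[8, -12], [-12, 18]] with rank 1, so corank 1. A Groebner basis of the Jacobian ideal J(f) in C{x,y} is {y^6, x - 3*y/2}; counting standard monomials gives mu = 6. Corank 1: A-series; mu = 6 gives A_6.

Type A6, Milnor number mu = 6.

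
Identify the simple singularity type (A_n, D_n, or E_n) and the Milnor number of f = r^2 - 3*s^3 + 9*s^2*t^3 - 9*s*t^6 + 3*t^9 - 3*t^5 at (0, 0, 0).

The Hessian of f at 0 is [[0, 0, 0], [0, 0, 0], [0, 0, 2]] with rank 1, so corank 2. A Groebner basis of the Jacobian ideal J(f) in C{s,t,r} is {-s^2/2 + s*t^3, t^4, s^3, s^2*t, r}; counting standard monomials gives mu = 8. Corank 2; j^3 = -3*s^3 is a perfect cube, so E-series; the 5-jet and mu = 8 give E_8.

Type E8, Milnor number mu = 8.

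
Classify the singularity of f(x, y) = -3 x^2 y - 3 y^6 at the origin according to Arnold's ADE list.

D7

The Hessian of f at 0 has rank 0. Corank 2; j^3 = -3*x^2*y has shape L^2 M (L != M), so D-series; mu = 7 gives D_7.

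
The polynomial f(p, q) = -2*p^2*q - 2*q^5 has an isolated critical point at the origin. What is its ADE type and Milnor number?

Type D_{6}, Milnor number mu = 6.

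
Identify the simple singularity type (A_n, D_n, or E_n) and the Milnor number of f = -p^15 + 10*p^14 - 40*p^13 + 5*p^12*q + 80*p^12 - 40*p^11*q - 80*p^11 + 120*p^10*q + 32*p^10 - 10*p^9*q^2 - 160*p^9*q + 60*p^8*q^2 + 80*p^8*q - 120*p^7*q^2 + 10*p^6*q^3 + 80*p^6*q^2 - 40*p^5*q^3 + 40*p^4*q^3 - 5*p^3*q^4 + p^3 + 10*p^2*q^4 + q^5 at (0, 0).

Type E_8, Milnor number mu = 8.

The Hessian of f at 0 is [[0, 0], [0, 0]] with rank 0, so corank 2. A Groebner basis of the Jacobian ideal J(f) in C{p,q} is {q^4, p^2}; counting standard monomials gives mu = 8. Corank 2; j^3 = p^3 is a perfect cube, so E-series; the 5-jet and mu = 8 give E_8.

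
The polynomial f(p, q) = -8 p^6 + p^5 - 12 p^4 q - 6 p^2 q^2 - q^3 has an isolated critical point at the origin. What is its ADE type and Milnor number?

Type E_8, Milnor number mu = 8.

The Hessian of f at 0 is [[0, 0], [0, 0]] with rank 0, so corank 2. A Groebner basis of the Jacobian ideal J(f) in C{p,q} is {p^4, p^2*q + q^2/4, q^3}; counting standard monomials gives mu = 8. Corank 2; j^3 = -q^3 is a perfect cube, so E-series; the 5-jet and mu = 8 give E_8.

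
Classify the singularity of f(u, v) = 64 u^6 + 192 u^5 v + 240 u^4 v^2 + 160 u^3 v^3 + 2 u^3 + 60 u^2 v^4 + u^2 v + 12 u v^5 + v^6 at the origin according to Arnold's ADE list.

D_7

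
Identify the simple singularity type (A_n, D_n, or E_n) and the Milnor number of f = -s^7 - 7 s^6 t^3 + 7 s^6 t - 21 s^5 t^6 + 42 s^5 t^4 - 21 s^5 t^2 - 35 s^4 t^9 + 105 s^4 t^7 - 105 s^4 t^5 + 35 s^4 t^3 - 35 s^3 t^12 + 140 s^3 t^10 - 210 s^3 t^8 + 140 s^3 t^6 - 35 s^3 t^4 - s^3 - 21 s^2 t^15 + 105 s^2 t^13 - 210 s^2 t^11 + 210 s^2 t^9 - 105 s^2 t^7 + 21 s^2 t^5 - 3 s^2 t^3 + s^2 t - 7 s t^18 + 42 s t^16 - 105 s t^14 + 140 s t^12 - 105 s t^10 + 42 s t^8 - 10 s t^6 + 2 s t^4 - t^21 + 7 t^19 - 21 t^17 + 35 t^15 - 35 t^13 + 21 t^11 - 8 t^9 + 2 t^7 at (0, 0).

Type D_8, Milnor number mu = 8.

The Hessian of f at 0 has rank 0. Corank 2; j^3 = -s^2*(s - t) has shape L^2 M (L != M), so D-series; mu = 8 gives D_8.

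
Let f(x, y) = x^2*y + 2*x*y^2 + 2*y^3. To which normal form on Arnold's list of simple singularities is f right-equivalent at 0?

D4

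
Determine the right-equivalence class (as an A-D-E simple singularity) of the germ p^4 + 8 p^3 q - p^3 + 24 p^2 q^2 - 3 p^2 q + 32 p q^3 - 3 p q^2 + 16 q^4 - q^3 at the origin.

E_6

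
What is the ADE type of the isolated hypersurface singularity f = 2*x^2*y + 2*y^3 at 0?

The Hessian of f at 0 has rank 0. Corank 2; j^3 = 2*y*(x^2 + y^2) splits into three distinct lines over C (the quadratic factor has nonzero discriminant), so D_4.

D4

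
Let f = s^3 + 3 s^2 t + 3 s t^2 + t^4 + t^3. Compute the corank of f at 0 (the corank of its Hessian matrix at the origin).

Hessian at 0 has rank 0.

2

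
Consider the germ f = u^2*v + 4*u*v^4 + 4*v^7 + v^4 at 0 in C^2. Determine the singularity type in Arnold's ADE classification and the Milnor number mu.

The Hessian of f at 0 has rank 0. Corank 2; j^3 = u^2*v has shape L^2 M (L != M), so D-series; mu = 5 gives D_5.

Type D_{5}, Milnor number mu = 5.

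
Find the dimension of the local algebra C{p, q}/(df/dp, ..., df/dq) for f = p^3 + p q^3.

The Hessian of f at 0 has rank 0. Corank 2; j^3 = p^3 is a perfect cube, so E-series; the 4-jet and mu = 7 give E_7.

7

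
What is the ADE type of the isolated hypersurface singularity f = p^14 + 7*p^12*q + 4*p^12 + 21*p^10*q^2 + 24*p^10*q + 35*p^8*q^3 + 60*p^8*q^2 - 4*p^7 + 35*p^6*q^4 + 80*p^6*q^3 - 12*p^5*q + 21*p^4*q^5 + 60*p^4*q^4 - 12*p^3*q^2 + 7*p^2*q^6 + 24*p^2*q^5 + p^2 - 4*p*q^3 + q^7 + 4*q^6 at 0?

A_{6}

The Hessian of f at 0 is [[2, 0], [0, 0]] with rank 1, so corank 1. A Groebner basis of the Jacobian ideal J(f) in C{p,q} is {-p/2 + q^3, p^2}; counting standard monomials gives mu = 6. Corank 1: A-series; mu = 6 gives A_6.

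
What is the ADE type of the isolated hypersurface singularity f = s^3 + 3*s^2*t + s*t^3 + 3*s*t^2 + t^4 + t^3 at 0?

E7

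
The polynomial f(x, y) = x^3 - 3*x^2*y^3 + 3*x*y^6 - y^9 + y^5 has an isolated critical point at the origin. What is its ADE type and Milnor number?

Type E_{8}, Milnor number mu = 8.

The Hessian of f at 0 has rank 0. Corank 2; j^3 = x^3 is a perfect cube, so E-series; the 5-jet and mu = 8 give E_8.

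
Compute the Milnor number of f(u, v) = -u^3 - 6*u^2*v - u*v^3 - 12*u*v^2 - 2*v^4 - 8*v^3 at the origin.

7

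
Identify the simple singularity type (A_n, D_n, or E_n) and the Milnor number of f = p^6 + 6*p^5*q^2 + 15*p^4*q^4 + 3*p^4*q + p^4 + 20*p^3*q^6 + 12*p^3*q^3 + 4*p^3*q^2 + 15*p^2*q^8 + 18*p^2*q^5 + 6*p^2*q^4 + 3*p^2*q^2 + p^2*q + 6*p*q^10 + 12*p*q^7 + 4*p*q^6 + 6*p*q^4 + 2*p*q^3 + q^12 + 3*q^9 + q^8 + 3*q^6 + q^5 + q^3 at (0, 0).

The Hessian of f at 0 has rank 0. Corank 2; j^3 = q*(p^2 + q^2) splits into three distinct lines over C (the quadratic factor has nonzero discriminant), so D_4.

Type D4, Milnor number mu = 4.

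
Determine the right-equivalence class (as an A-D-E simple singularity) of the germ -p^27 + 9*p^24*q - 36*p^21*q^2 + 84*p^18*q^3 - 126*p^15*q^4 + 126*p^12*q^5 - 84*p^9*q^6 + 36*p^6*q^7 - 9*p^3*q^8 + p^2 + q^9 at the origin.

A_8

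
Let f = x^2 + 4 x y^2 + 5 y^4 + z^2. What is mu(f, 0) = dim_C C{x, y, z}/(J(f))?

3

The Hessian of f at 0 has rank 2. Corank 1: A-series; mu = 3 gives A_3.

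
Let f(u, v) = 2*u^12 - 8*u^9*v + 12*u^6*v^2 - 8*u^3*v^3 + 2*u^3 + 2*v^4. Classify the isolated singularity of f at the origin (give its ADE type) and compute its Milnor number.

Type E6, Milnor number mu = 6.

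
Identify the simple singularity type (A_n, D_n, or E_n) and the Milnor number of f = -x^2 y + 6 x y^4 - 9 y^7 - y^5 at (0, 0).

Type D_6, Milnor number mu = 6.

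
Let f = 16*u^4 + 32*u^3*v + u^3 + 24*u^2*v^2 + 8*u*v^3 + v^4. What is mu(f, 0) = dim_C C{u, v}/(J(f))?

6

The Hessian of f at 0 is [[0, 0], [0, 0]] with rank 0, so corank 2. A Groebner basis of the Jacobian ideal J(f) in C{u,v} is {v^4, u*v^2 + v^3/6, u^2}; counting standard monomials gives mu = 6. Corank 2; j^3 = u^3 is a perfect cube, so E-series; the 4-jet and mu = 6 give E_6.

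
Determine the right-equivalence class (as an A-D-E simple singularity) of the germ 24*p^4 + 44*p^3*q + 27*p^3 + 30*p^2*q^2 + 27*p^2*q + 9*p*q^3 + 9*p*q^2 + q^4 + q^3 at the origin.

The Hessian of f at 0 has rank 0. Corank 2; j^3 = (3*p + q)^3 is a perfect cube, so E-series; the 4-jet and mu = 7 give E_7.

E_7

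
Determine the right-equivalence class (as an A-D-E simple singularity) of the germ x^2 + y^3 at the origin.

A_{2}

The Hessian of f at 0 has rank 1. Corank 1: A-series; mu = 2 gives A_2.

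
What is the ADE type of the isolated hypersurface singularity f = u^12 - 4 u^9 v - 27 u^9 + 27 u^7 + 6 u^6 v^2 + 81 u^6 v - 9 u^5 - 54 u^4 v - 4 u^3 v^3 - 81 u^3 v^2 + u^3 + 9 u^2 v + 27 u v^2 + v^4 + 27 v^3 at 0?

The Hessian of f at 0 has rank 0. Corank 2; j^3 = (u + 3*v)^3 is a perfect cube, so E-series; the 4-jet and mu = 6 give E_6.

E_6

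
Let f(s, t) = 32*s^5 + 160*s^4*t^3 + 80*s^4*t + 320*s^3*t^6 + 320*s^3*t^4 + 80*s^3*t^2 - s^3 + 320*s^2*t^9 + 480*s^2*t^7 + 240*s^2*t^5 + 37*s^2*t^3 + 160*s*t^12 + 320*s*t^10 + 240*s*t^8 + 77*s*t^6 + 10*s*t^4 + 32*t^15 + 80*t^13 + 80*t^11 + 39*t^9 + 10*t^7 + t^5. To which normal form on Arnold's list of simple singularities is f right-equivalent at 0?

E_8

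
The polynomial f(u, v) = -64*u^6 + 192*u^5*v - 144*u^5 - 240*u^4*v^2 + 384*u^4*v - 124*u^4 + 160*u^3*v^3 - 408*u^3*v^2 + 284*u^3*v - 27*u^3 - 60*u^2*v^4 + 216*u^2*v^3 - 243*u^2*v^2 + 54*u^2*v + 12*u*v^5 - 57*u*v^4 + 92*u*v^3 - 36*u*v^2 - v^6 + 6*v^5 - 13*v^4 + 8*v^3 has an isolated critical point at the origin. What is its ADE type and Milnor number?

Type E6, Milnor number mu = 6.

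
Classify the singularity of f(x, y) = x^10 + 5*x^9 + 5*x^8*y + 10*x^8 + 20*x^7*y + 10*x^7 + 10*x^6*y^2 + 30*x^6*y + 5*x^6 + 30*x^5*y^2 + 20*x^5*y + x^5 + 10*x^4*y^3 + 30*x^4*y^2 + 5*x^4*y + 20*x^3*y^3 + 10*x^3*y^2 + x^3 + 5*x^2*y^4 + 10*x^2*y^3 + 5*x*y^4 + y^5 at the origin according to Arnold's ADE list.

E8

The Hessian of f at 0 is [[0, 0], [0, 0]] with rank 0, so corank 2. A Groebner basis of the Jacobian ideal J(f) in C{x,y} is {y^5, x*y^3 + y^4/4, x^2}; counting standard monomials gives mu = 8. Corank 2; j^3 = x^3 is a perfect cube, so E-series; the 5-jet and mu = 8 give E_8.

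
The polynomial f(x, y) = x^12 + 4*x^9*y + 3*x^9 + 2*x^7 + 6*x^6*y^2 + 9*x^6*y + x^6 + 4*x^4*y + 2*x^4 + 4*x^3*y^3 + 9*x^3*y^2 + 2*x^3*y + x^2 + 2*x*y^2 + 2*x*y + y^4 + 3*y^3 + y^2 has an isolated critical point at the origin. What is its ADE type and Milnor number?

Type A_{2}, Milnor number mu = 2.

The Hessian of f at 0 is [[2, 2], [2, 2]] with rank 1, so corank 1. A Groebner basis of the Jacobian ideal J(f) in C{x,y} is {y^2, x + y}; counting standard monomials gives mu = 2. Corank 1: A-series; mu = 2 gives A_2.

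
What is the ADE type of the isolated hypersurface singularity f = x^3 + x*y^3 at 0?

The Hessian of f at 0 has rank 0. Corank 2; j^3 = x^3 is a perfect cube, so E-series; the 4-jet and mu = 7 give E_7.

E7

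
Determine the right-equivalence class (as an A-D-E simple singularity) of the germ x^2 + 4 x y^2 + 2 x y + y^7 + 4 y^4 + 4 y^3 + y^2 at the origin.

The Hessian of f at 0 has rank 1. Corank 1: A-series; mu = 6 gives A_6.

A6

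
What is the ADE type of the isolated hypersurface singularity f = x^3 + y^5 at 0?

E_{8}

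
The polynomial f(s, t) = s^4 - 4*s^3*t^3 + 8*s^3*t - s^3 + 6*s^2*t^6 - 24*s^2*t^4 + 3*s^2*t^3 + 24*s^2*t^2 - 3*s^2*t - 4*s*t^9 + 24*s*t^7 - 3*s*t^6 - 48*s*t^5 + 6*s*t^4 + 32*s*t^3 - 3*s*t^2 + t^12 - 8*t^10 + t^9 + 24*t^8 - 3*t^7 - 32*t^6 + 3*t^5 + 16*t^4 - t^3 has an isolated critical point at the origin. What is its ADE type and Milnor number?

The Hessian of f at 0 is [[0, 0], [0, 0]] with rank 0, so corank 2. A Groebner basis of the Jacobian ideal J(f) in C{s,t} is {t^4, s*t^2 + 4*t^3/3, s^2 + 2*s*t + t^2}; counting standard monomials gives mu = 6. Corank 2; j^3 = -(s + t)^3 is a perfect cube, so E-series; the 4-jet and mu = 6 give E_6.

Type E6, Milnor number mu = 6.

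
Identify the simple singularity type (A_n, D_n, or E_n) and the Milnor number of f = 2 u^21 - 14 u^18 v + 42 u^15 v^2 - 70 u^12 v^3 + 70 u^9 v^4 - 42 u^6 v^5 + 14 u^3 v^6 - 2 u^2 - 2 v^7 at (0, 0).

Type A_{6}, Milnor number mu = 6.

The Hessian of f at 0 has rank 1. Corank 1: A-series; mu = 6 gives A_6.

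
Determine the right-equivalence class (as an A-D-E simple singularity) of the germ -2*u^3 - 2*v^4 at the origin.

E6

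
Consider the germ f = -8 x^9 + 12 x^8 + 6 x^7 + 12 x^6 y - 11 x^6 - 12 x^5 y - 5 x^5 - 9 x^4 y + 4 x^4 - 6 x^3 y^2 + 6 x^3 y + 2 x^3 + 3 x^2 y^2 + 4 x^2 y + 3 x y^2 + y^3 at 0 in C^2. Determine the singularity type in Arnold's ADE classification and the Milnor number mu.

Type D4, Milnor number mu = 4.

The Hessian of f at 0 has rank 0. Corank 2; j^3 = (x + y)*(2*x^2 + 2*x*y + y^2) splits into three distinct lines over C (the quadratic factor has nonzero discriminant), so D_4.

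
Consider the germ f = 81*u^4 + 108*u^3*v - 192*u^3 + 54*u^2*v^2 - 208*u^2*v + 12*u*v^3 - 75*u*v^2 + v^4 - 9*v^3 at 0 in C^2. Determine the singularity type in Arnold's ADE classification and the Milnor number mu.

Type D_{5}, Milnor number mu = 5.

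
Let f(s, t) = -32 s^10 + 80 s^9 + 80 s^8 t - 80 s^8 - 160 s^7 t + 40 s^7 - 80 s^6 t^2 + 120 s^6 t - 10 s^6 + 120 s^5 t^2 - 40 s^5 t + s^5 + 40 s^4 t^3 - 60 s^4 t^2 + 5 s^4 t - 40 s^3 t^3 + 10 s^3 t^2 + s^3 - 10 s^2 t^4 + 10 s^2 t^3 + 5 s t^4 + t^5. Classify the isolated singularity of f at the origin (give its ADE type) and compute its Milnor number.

Type E_{8}, Milnor number mu = 8.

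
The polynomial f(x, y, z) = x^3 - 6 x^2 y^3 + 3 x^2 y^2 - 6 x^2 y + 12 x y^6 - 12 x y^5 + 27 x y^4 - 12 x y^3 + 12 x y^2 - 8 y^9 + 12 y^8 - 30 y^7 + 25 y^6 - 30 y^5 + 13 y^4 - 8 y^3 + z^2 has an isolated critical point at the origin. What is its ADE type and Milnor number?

Type E_6, Milnor number mu = 6.

The Hessian of f at 0 has rank 1. Corank 2; j^3 = (x - 2*y)^3 is a perfect cube, so E-series; the 4-jet and mu = 6 give E_6.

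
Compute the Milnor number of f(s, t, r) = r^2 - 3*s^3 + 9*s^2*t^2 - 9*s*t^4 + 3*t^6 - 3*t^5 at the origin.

8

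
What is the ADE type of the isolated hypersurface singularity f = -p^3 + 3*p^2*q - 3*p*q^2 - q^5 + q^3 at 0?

E_8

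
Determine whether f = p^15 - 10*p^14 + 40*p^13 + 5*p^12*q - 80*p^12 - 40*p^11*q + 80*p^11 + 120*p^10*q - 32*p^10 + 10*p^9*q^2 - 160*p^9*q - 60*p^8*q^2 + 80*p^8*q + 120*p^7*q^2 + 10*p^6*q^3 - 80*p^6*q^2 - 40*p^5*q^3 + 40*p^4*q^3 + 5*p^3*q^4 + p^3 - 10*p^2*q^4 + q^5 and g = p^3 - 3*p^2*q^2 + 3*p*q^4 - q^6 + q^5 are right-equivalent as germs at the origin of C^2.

The Hessian of f at 0 has rank 0. Corank 2; j^3 = p^3 is a perfect cube, so E-series; the 5-jet and mu = 8 give E_8. The Hessian of g at 0 has rank 0. Corank 2; j^3 = p^3 is a perfect cube, so E-series; the 5-jet and mu = 8 give E_8. Both have type E_8, hence right-equivalent.

Yes.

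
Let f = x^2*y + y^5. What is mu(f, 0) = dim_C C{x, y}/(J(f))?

6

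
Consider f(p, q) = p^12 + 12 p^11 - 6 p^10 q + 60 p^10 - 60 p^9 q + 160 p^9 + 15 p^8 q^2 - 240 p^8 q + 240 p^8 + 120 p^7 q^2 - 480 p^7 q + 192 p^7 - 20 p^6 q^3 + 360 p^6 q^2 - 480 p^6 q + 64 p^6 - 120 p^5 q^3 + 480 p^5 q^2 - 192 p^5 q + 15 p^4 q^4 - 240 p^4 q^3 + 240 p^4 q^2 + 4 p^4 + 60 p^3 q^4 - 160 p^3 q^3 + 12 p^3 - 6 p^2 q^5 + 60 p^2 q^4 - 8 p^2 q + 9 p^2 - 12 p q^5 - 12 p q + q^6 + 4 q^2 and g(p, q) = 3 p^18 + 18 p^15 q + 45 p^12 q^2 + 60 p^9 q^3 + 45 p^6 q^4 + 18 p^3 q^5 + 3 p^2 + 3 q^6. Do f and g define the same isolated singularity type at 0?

The Hessian of f at 0 is [[18, -12], [-12, 8]] with rank 1, so corank 1. A Groebner basis of the Jacobian ideal J(f) in C{p,q} is {p*q^2 + 27*p*q/4 + 81*p/16 - 3*q^2 - 27*q/8, 135*p*q/8 + 243*p/16 + q^3 - 27*q^2/4 - 81*q/8, p^2 + 3*p/2 - q}; counting standard monomials gives mu = 5. Corank 1: A-series; mu = 5 gives A_5. The Hessian of g at 0 is [[6, 0], [0, 0]] with rank 1, so corank 1. A Groebner basis of the Jacobian ideal J(g) in C{p,q} is {q^5, p}; counting standard monomials gives mu = 5. Corank 1: A-series; mu = 5 gives A_5. Both have type A_5, hence right-equivalent.

Yes.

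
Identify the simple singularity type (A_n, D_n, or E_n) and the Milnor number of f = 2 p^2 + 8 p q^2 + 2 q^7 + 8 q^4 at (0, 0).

The Hessian of f at 0 is [[4, 0], [0, 0]] with rank 1, so corank 1. A Groebner basis of the Jacobian ideal J(f) in C{p,q} is {p^3, p/2 + q^2}; counting standard monomials gives mu = 6. Corank 1: A-series; mu = 6 gives A_6.

Type A6, Milnor number mu = 6.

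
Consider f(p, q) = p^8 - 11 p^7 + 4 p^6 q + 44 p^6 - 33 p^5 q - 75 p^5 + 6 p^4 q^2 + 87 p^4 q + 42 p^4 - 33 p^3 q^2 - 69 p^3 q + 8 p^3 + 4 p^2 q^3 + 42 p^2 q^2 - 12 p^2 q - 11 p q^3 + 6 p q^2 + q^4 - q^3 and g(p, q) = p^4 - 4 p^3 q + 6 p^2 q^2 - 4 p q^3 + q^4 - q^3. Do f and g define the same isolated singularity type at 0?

No.

The Hessian of f at 0 has rank 0. Corank 2; j^3 = (2*p - q)^3 is a perfect cube, so E-series; the 4-jet and mu = 7 give E_7. The Hessian of g at 0 has rank 0. Corank 2; j^3 = -q^3 is a perfect cube, so E-series; the 4-jet and mu = 6 give E_6. f is E_7 but g is E_6, hence not right-equivalent.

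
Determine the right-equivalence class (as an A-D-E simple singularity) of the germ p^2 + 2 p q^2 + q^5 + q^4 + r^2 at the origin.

The Hessian of f at 0 has rank 2. Corank 1: A-series; mu = 4 gives A_4.

A4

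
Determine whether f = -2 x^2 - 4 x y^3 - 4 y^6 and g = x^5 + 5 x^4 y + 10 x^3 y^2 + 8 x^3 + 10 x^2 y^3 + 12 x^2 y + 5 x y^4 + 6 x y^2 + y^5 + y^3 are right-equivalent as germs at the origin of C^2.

No.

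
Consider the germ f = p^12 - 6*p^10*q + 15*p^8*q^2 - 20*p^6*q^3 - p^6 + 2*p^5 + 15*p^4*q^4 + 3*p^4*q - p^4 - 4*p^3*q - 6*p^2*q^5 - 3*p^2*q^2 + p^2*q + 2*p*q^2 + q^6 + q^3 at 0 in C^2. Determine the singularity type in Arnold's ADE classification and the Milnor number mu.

Type D7, Milnor number mu = 7.

The Hessian of f at 0 is [[0, 0], [0, 0]] with rank 0, so corank 2. A Groebner basis of the Jacobian ideal J(f) in C{p,q} is {p^2/3 + 4*p*q/3 + q^4 - 2*q^3/3 + q^2, p^3 - p^2/5 + p*q - 2*q^3/5 + 6*q^2/5, p^2*q - p*q - q^2, p^2/15 + p*q^2 + 2*p*q/3 + 7*q^3/15 + 3*q^2/5}; counting standard monomials gives mu = 7. Corank 2; j^3 = q*(p + q)^2 has shape L^2 M (L != M), so D-series; mu = 7 gives D_7.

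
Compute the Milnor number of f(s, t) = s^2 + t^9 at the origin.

8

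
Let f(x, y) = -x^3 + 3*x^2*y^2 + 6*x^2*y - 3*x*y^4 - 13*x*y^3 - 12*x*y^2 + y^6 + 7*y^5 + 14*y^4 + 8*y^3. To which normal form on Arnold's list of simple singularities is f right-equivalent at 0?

E_{7}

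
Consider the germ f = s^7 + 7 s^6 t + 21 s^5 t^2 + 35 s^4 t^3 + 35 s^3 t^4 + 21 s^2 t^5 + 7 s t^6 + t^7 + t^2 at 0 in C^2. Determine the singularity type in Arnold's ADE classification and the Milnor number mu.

Type A6, Milnor number mu = 6.

The Hessian of f at 0 has rank 1. Corank 1: A-series; mu = 6 gives A_6.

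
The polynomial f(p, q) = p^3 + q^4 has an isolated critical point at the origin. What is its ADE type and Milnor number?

The Hessian of f at 0 has rank 0. Corank 2; j^3 = p^3 is a perfect cube, so E-series; the 4-jet and mu = 6 give E_6.

Type E_6, Milnor number mu = 6.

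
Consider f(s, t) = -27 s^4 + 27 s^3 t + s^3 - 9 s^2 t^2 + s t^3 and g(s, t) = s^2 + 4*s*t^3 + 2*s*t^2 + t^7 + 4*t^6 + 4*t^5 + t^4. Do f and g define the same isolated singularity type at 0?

No.

The Hessian of f at 0 has rank 0. Corank 2; j^3 = s^3 is a perfect cube, so E-series; the 4-jet and mu = 7 give E_7. The Hessian of g at 0 has rank 1. Corank 1: A-series; mu = 6 gives A_6. f is E_7 but g is A_6, hence not right-equivalent.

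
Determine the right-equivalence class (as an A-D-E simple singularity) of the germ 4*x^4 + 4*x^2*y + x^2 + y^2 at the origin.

A1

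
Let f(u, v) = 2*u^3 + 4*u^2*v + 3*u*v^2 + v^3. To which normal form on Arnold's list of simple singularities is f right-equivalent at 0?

The Hessian of f at 0 is [[0, 0], [0, 0]] with rank 0, so corank 2. A Groebner basis of the Jacobian ideal J(f) in C{u,v} is {v^3, u^2 - 3*v^2/2, u*v + 3*v^2/2}; counting standard monomials gives mu = 4. Corank 2; j^3 = (u + v)*(2*u^2 + 2*u*v + v^2) splits into three distinct lines over C (the quadratic factor has nonzero discriminant), so D_4.

D4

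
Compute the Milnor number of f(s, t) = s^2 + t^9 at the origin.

8

The Hessian of f at 0 has rank 1. Corank 1: A-series; mu = 8 gives A_8.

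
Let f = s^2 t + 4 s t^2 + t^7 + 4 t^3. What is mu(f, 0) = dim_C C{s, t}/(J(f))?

8

The Hessian of f at 0 has rank 0. Corank 2; j^3 = t*(s + 2*t)^2 has shape L^2 M (L != M), so D-series; mu = 8 gives D_8.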